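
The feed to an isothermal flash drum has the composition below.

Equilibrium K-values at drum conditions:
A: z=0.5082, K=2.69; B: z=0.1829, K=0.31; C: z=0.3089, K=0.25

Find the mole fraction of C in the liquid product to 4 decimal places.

Newton–Raphson from V/F = 0.5:
  V/F = 0.5000: g = -0.09785, g' = -1.0742 → V/F = 0.4089
  V/F = 0.4089: g = -0.00208, g' = -1.0380 → V/F = 0.4069
Converged at V/F = 0.4069.
Compositions from xᵢ = zᵢ/(1+V/F(Kᵢ−1)), yᵢ = Kᵢxᵢ:
  A: x = 0.3011, y = 0.8100
  B: x = 0.2543, y = 0.0788
  C: x = 0.4446, y = 0.1111

x_C = 0.4446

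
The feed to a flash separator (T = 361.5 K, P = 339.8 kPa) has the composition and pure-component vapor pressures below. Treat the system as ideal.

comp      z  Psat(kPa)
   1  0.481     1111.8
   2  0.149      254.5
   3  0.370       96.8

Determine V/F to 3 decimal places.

Raoult's law: Kᵢ = Pᵢˢᵃᵗ/P = Pᵢˢᵃᵗ/339.8.
  K_1 = 1111.8/339.8 = 3.27192, K_2 = 254.5/339.8 = 0.74897, K_3 = 96.8/339.8 = 0.28487
Iterate (Newton) starting at V/F = 0.62:
  V/F = 0.620: g = -0.0660, g' = -1.052 → V/F = 0.557
  V/F = 0.557: g = -0.0012, g' = -1.019 → V/F = 0.556
Converged at V/F = 0.556.

V/F = 0.556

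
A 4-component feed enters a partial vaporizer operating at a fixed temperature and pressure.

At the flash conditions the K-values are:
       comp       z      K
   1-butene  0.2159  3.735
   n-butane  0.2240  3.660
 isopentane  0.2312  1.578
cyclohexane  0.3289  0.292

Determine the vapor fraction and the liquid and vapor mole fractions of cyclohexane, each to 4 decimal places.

ψ = 0.7404, x_cyclohexane = 0.6913, y_cyclohexane = 0.2019

Let ψ = V/F and solve Σ zᵢ(Kᵢ−1)/(1+ψ(Kᵢ−1)) = 0.
Check two-phase: ΣzᵢKᵢ = 2.0871 > 1 and Σzᵢ/Kᵢ = 1.3919 > 1, so g(0) = 1.0871 > 0 and g(1) = -0.3919 < 0.
Newton–Raphson from ψ = 0.5:
  ψ = 0.5000: g = 0.24834, g' = -1.0216 → ψ = 0.7431
  ψ = 0.7431: g = -0.00299, g' = -1.1264 → ψ = 0.7404
Converged at ψ = 0.7404.
Compositions from xᵢ = zᵢ/(1+ψ(Kᵢ−1)), yᵢ = Kᵢxᵢ:
  1-butene: x = 0.0714, y = 0.2666
  n-butane: x = 0.0754, y = 0.2761
  isopentane: x = 0.1619, y = 0.2555
  cyclohexane: x = 0.6913, y = 0.2019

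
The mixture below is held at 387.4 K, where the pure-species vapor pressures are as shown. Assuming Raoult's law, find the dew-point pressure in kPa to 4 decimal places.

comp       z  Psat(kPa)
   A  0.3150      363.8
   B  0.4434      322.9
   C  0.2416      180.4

At the dew point ψ → 1, so Σzᵢ/Kᵢ = 1 with Kᵢ = Pᵢˢᵃᵗ/P ⇒ 1/P = Σzᵢ/Pᵢˢᵃᵗ.
1/P = 0.3150/363.8 + 0.4434/322.9 + 0.2416/180.4 = 0.0035783 ⇒ P = 279.4633 kPa

Pdew = 279.4633 kPa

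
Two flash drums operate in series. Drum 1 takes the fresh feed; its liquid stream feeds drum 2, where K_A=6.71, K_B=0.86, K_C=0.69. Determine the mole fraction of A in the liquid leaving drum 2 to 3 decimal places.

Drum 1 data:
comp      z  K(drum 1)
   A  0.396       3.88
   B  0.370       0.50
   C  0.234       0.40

x_A (drum 2) = 0.036

Drum 1:
Material balance + equilibrium reduce to Σ zᵢ(Kᵢ−1)/(1+ψ₁(Kᵢ−1)) = 0.
g(0) = ΣzᵢKᵢ − 1 = 0.815 and g(1) = 1 − Σzᵢ/Kᵢ = -0.427, so a root lies in (0, 1).
Iterate (Newton) starting at ψ₁ = 0.5:
  ψ₁ = 0.500: g = 0.0202, g' = -0.888 → ψ₁ = 0.523
Converged at ψ₁ = 0.523.
Drum-1 compositions:
  A: x = 0.158, y = 0.613
  B: x = 0.501, y = 0.250
  C: x = 0.341, y = 0.136
Drum-2 feed = drum-1 liquid: z₂ = (0.1580, 0.5010, 0.3410).
Drum 2:
Material balance + equilibrium reduce to Σ zᵢ(Kᵢ−1)/(1+ψ₂(Kᵢ−1)) = 0.
g(0) = ΣzᵢKᵢ − 1 = 0.726 and g(1) = 1 − Σzᵢ/Kᵢ = -0.100, so a root lies in (0, 1).
Iterate (Newton) starting at ψ₂ = 0.5:
  ψ₂ = 0.500: g = 0.0335, g' = -0.404 → ψ₂ = 0.583
  ψ₂ = 0.583: g = 0.0030, g' = -0.335 → ψ₂ = 0.592
Converged at ψ₂ = 0.592.
  A: x = 0.036, y = 0.242
  B: x = 0.546, y = 0.470
  C: x = 0.418, y = 0.288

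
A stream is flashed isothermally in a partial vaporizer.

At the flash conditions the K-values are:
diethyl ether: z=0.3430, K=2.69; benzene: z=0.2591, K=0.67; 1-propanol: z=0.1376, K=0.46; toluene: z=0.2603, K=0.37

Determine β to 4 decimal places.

Rachford–Rice: g(β) = Σ zᵢ(Kᵢ−1)/(1+β(Kᵢ−1)) = 0.
Feasibility: ΣzᵢKᵢ = 1.2559, Σzᵢ/Kᵢ = 1.5169 — both > 1, two phases present.
Iterate (Newton) starting at β = 0.61:
  β = 0.6100: g = -0.19878, g' = -0.6435 → β = 0.3011
  β = 0.3011: g = -0.00187, g' = -0.6796 → β = 0.2984
Converged at β = 0.2984.

β = 0.2984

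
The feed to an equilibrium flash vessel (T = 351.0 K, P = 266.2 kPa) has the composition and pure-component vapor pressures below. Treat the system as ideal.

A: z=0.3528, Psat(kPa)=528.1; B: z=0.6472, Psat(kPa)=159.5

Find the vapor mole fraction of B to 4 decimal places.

Raoult's law: Kᵢ = Pᵢˢᵃᵗ/P = Pᵢˢᵃᵗ/266.2.
  K_A = 528.1/266.2 = 1.983847, K_B = 159.5/266.2 = 0.599174
Let ψ = V/F and solve Σ zᵢ(Kᵢ−1)/(1+ψ(Kᵢ−1)) = 0.
g(0) = ΣzᵢKᵢ − 1 = 0.0877 and g(1) = 1 − Σzᵢ/Kᵢ = -0.2580, so a root lies in (0, 1).
Binary case is linear: z₁(K₁−1)(1+ψ(K₂−1)) + z₂(K₂−1)(1+ψ(K₁−1)) = 0
⇒ ψ = [z₁(K₁−1)+z₂(K₂−1)] / [−(K₁−1)(K₂−1)] = 0.08769/0.39435 = 0.2224
Compositions from xᵢ = zᵢ/(1+ψ(Kᵢ−1)), yᵢ = Kᵢxᵢ:
  A: x = 0.2895, y = 0.5743
  B: x = 0.7105, y = 0.4257

y_B = 0.4257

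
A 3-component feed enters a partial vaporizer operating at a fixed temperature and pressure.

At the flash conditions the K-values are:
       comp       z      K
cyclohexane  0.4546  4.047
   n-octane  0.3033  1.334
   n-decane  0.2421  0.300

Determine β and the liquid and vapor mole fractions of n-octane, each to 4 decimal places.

β = 0.8915, x_n-octane = 0.2337, y_n-octane = 0.3118

Material balance + equilibrium reduce to Σ zᵢ(Kᵢ−1)/(1+β(Kᵢ−1)) = 0.
g(0) = ΣzᵢKᵢ − 1 = 1.3170 and g(1) = 1 − Σzᵢ/Kᵢ = -0.1467, so a root lies in (0, 1).
Newton–Raphson from β = 0.5:
  β = 0.5000: g = 0.37499, g' = -0.9684 → β = 0.8872
  β = 0.8872: g = 0.00495, g' = -1.1540 → β = 0.8915
Converged at β = 0.8915.
Compositions from xᵢ = zᵢ/(1+β(Kᵢ−1)), yᵢ = Kᵢxᵢ:
  cyclohexane: x = 0.1223, y = 0.4950
  n-octane: x = 0.2337, y = 0.3118
  n-decane: x = 0.6440, y = 0.1932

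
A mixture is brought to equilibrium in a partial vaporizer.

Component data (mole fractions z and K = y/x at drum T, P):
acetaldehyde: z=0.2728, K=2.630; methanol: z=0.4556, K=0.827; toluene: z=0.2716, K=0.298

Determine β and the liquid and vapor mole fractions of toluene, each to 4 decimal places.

β = 0.2540, x_toluene = 0.3305, y_toluene = 0.0985

Let β = V/F and solve Σ zᵢ(Kᵢ−1)/(1+β(Kᵢ−1)) = 0.
Check two-phase: ΣzᵢKᵢ = 1.1752 > 1 and Σzᵢ/Kᵢ = 1.5660 > 1, so g(0) = 0.1752 > 0 and g(1) = -0.5660 < 0.
Iterate (Newton) starting at β = 0.5:
  β = 0.5000: g = -0.13507, g' = -0.5541 → β = 0.2563
  β = 0.2563: g = -0.00131, g' = -0.5746 → β = 0.2540
Converged at β = 0.2540.
Compositions from xᵢ = zᵢ/(1+β(Kᵢ−1)), yᵢ = Kᵢxᵢ:
  acetaldehyde: x = 0.1929, y = 0.5074
  methanol: x = 0.4765, y = 0.3941
  toluene: x = 0.3305, y = 0.0985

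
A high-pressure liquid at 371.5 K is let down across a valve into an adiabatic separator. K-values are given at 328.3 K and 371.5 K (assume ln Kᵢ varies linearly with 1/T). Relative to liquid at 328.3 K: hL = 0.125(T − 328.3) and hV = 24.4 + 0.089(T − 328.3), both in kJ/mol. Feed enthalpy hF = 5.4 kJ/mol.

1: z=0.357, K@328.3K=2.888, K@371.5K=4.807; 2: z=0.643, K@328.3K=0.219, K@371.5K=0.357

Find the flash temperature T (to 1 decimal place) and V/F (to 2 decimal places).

T = 336.6 K, V/F = 0.18

Adiabatic flash: solve Rachford–Rice at each trial T, then check hF = ψ·hV(T) + (1−ψ)·hL(T).
  T = 328.3 K: K = (2.888, 0.219), RR gives ψ = 0.117, H_out = 2.843 kJ/mol
  T = 371.5 K: K = (4.807, 0.357), RR gives ψ = 0.386, H_out = 14.225 kJ/mol
  T = 349.9 K: K = (3.785, 0.284), RR gives ψ = 0.268, H_out = 9.022 kJ/mol
  T = 339.1 K: K = (3.320, 0.250), RR gives ψ = 0.199, H_out = 6.131 kJ/mol
  T = 333.7 K: K = (3.100, 0.234), RR gives ψ = 0.160, H_out = 4.551 kJ/mol
  T = 336.4 K: K = (3.209, 0.242), RR gives ψ = 0.180, H_out = 5.355 kJ/mol
  T = 337.8 K: K = (3.267, 0.246), RR gives ψ = 0.190, H_out = 5.761 kJ/mol
Linear interpolation between T = 336.4 (H_out = 5.355) and T = 337.8 (H_out = 5.761) on hF = 5.4 gives T ≈ 336.6 K, at which ψ = 0.18.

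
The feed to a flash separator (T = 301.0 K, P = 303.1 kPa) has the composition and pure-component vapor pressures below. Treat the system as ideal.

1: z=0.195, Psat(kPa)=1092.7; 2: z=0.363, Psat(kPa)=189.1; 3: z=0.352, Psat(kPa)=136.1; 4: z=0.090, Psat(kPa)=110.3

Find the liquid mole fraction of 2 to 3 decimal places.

Raoult's law: Kᵢ = Pᵢˢᵃᵗ/P = Pᵢˢᵃᵗ/303.1.
  K_1 = 1092.7/303.1 = 3.60508, K_2 = 189.1/303.1 = 0.62389, K_3 = 136.1/303.1 = 0.44903, K_4 = 110.3/303.1 = 0.36391
Iterate (Newton) starting at ψ = 0.63:
  ψ = 0.630: g = -0.3792, g' = -0.630 → ψ = 0.028
  ψ = 0.028: g = 0.0800, g' = -1.349 → ψ = 0.087
  ψ = 0.087: g = 0.0082, g' = -1.092 → ψ = 0.095
Converged at ψ = 0.095.
Compositions from xᵢ = zᵢ/(1+ψ(Kᵢ−1)), yᵢ = Kᵢxᵢ:
  1: x = 0.156, y = 0.563
  2: x = 0.376, y = 0.235
  3: x = 0.371, y = 0.167
  4: x = 0.096, y = 0.035

x_2 = 0.376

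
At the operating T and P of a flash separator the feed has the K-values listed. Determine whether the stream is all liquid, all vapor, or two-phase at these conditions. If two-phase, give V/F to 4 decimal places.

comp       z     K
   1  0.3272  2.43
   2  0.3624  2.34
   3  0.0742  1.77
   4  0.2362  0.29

ΣzᵢKᵢ = 1.8429; Σzᵢ/Kᵢ = 1.1459.
Both exceed 1, so a two-phase solution exists.
Rachford–Rice: g(ψ) = Σ zᵢ(Kᵢ−1)/(1+ψ(Kᵢ−1)) = 0.
Newton iteration, ψ⁰ = 0.5:
  ψ = 0.5000: g = 0.34486, g' = -0.7700 → ψ = 0.9479
  ψ = 0.9479: g = -0.06729, g' = -1.3751 → ψ = 0.8990
  ψ = 0.8990: g = -0.00485, g' = -1.1873 → ψ = 0.8949
Converged at ψ = 0.8949.

two-phase, V/F = 0.8949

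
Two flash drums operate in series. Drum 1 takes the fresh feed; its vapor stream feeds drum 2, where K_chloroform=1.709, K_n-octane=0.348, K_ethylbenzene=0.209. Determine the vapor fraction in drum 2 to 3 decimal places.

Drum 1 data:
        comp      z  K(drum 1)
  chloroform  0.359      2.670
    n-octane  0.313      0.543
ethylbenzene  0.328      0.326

V/F (drum 2) = 0.506

Drum 1:
Let ψ₁ = V/F and solve Σ zᵢ(Kᵢ−1)/(1+ψ₁(Kᵢ−1)) = 0.
Check two-phase: ΣzᵢKᵢ = 1.235 > 1 and Σzᵢ/Kᵢ = 1.717 > 1, so g(0) = 0.235 > 0 and g(1) = -0.717 < 0.
Newton iteration, ψ₁⁰ = 0.33:
  ψ₁ = 0.330: g = -0.0662, g' = -0.753 → ψ₁ = 0.242
  ψ₁ = 0.242: g = 0.0019, g' = -0.803 → ψ₁ = 0.244
Converged at ψ₁ = 0.244.
Drum-1 compositions:
  chloroform: x = 0.255, y = 0.681
  n-octane: x = 0.352, y = 0.191
  ethylbenzene: x = 0.393, y = 0.128
Drum-2 feed = drum-1 vapor: z₂ = (0.6806, 0.1913, 0.1280).
Drum 2:
Material balance + equilibrium reduce to Σ zᵢ(Kᵢ−1)/(1+ψ₂(Kᵢ−1)) = 0.
Check two-phase: ΣzᵢKᵢ = 1.257 > 1 and Σzᵢ/Kᵢ = 1.561 > 1, so g(0) = 0.257 > 0 and g(1) = -0.561 < 0.
Newton iteration, ψ₂⁰ = 0.61:
  ψ₂ = 0.610: g = -0.0659, g' = -0.690 → ψ₂ = 0.514
  ψ₂ = 0.514: g = -0.0049, g' = -0.596 → ψ₂ = 0.506
Converged at ψ₂ = 0.506.
  chloroform: x = 0.501, y = 0.856
  n-octane: x = 0.286, y = 0.099
  ethylbenzene: x = 0.214, y = 0.045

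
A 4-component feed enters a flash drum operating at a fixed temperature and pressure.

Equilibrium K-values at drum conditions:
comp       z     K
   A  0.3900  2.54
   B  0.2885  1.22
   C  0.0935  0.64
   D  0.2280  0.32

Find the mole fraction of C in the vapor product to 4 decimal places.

y_C = 0.0802

Material balance + equilibrium reduce to Σ zᵢ(Kᵢ−1)/(1+V/F(Kᵢ−1)) = 0.
g(0) = ΣzᵢKᵢ − 1 = 0.4754 and g(1) = 1 − Σzᵢ/Kᵢ = -0.2486, so a root lies in (0, 1).
Iterate (Newton) starting at V/F = 0.5:
  V/F = 0.5000: g = 0.12054, g' = -0.5666 → V/F = 0.7127
  V/F = 0.7127: g = -0.00494, g' = -0.6396 → V/F = 0.7050
Converged at V/F = 0.7050.
Compositions from xᵢ = zᵢ/(1+V/F(Kᵢ−1)), yᵢ = Kᵢxᵢ:
  A: x = 0.1870, y = 0.4750
  B: x = 0.2498, y = 0.3047
  C: x = 0.1253, y = 0.0802
  D: x = 0.4379, y = 0.1401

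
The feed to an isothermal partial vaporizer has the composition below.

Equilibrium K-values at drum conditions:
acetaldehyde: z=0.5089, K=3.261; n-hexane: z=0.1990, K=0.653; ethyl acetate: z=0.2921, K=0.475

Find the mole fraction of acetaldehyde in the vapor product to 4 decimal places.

y_acetaldehyde = 0.5548

Material balance + equilibrium reduce to Σ zᵢ(Kᵢ−1)/(1+β(Kᵢ−1)) = 0.
Check two-phase: ΣzᵢKᵢ = 1.9282 > 1 and Σzᵢ/Kᵢ = 1.0758 > 1, so g(0) = 0.9282 > 0 and g(1) = -0.0758 < 0.
Iterate (Newton) starting at β = 0.64:
  β = 0.6400: g = 0.15049, g' = -0.6567 → β = 0.8692
  β = 0.8692: g = 0.00711, g' = -0.6174 → β = 0.8807
Converged at β = 0.8807.
Compositions from xᵢ = zᵢ/(1+β(Kᵢ−1)), yᵢ = Kᵢxᵢ:
  acetaldehyde: x = 0.1701, y = 0.5548
  n-hexane: x = 0.2866, y = 0.1871
  ethyl acetate: x = 0.5433, y = 0.2581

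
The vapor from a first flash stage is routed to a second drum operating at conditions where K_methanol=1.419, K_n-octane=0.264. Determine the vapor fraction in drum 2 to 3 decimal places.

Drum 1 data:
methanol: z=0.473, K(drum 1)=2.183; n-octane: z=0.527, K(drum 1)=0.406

Drum 1:
Material balance + equilibrium reduce to Σ zᵢ(Kᵢ−1)/(1+ψ₁(Kᵢ−1)) = 0.
Feasibility: ΣzᵢKᵢ = 1.247, Σzᵢ/Kᵢ = 1.515 — both > 1, two phases present.
Newton iteration, ψ₁⁰ = 0.5:
  ψ₁ = 0.500: g = -0.0937, g' = -0.638 → ψ₁ = 0.353
  ψ₁ = 0.353: g = -0.0014, g' = -0.627 → ψ₁ = 0.351
Converged at ψ₁ = 0.351.
Drum-1 compositions:
  methanol: x = 0.334, y = 0.730
  n-octane: x = 0.666, y = 0.270
Drum-2 feed = drum-1 vapor: z₂ = (0.7297, 0.2703).
Drum 2:
Let ψ₂ = V/F and solve Σ zᵢ(Kᵢ−1)/(1+ψ₂(Kᵢ−1)) = 0.
g(0) = ΣzᵢKᵢ − 1 = 0.107 and g(1) = 1 − Σzᵢ/Kᵢ = -0.538, so a root lies in (0, 1).
Iterate (Newton) starting at ψ₂ = 0.65:
  ψ₂ = 0.650: g = -0.1411, g' = -0.617 → ψ₂ = 0.421
  ψ₂ = 0.421: g = -0.0285, g' = -0.400 → ψ₂ = 0.350
  ψ₂ = 0.350: g = -0.0014, g' = -0.363 → ψ₂ = 0.346
Converged at ψ₂ = 0.346.
  methanol: x = 0.637, y = 0.904
  n-octane: x = 0.363, y = 0.096

V/F (drum 2) = 0.346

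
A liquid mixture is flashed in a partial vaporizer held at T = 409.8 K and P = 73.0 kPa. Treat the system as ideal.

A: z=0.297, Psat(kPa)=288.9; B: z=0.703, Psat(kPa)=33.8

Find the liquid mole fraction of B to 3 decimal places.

x_B = 0.846

Raoult's law: Kᵢ = Pᵢˢᵃᵗ/P = Pᵢˢᵃᵗ/73.0.
  K_A = 288.9/73.0 = 3.95753, K_B = 33.8/73.0 = 0.46301
Rachford–Rice: g(V/F) = Σ zᵢ(Kᵢ−1)/(1+V/F(Kᵢ−1)) = 0.
g(0) = ΣzᵢKᵢ − 1 = 0.501 and g(1) = 1 − Σzᵢ/Kᵢ = -0.593, so a root lies in (0, 1).
Binary case is linear: z₁(K₁−1)(1+V/F(K₂−1)) + z₂(K₂−1)(1+V/F(K₁−1)) = 0
⇒ V/F = [z₁(K₁−1)+z₂(K₂−1)] / [−(K₁−1)(K₂−1)] = 0.5009/1.5882 = 0.315
Compositions from xᵢ = zᵢ/(1+V/F(Kᵢ−1)), yᵢ = Kᵢxᵢ:
  A: x = 0.154, y = 0.608
  B: x = 0.846, y = 0.392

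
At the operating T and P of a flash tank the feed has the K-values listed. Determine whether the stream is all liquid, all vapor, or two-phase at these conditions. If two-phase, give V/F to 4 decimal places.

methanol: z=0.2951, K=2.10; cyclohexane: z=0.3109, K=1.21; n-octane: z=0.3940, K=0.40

ΣzᵢKᵢ = 1.1535; Σzᵢ/Kᵢ = 1.3825.
Both exceed 1, so a two-phase solution exists.
Rachford–Rice: g(ψ) = Σ zᵢ(Kᵢ−1)/(1+ψ(Kᵢ−1)) = 0.
Iterate (Newton) starting at ψ = 0.65:
  ψ = 0.6500: g = -0.14082, g' = -0.5132 → ψ = 0.3756
  ψ = 0.3756: g = -0.01496, g' = -0.4270 → ψ = 0.3406
  ψ = 0.3406: g = -0.00004, g' = -0.4250 → ψ = 0.3405
Converged at ψ = 0.3405.

two-phase, V/F = 0.3405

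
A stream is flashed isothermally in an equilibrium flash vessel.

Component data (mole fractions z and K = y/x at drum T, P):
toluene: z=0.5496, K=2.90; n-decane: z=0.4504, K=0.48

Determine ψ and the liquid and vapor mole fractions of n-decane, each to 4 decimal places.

Material balance + equilibrium reduce to Σ zᵢ(Kᵢ−1)/(1+ψ(Kᵢ−1)) = 0.
Check two-phase: ΣzᵢKᵢ = 1.8100 > 1 and Σzᵢ/Kᵢ = 1.1279 > 1, so g(0) = 0.8100 > 0 and g(1) = -0.1279 < 0.
Iterate (Newton) starting at ψ = 0.54:
  ψ = 0.5400: g = 0.18977, g' = -0.7188 → ψ = 0.8040
  ψ = 0.8040: g = 0.01066, g' = -0.6702 → ψ = 0.8199
Converged at ψ = 0.8199.
Compositions from xᵢ = zᵢ/(1+ψ(Kᵢ−1)), yᵢ = Kᵢxᵢ:
  toluene: x = 0.2149, y = 0.6231
  n-decane: x = 0.7851, y = 0.3769

ψ = 0.8199, x_n-decane = 0.7851, y_n-decane = 0.3769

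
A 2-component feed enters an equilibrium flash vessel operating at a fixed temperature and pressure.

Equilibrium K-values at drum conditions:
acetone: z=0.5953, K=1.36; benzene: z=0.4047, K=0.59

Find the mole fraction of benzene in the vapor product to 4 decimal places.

Binary case is linear: z₁(K₁−1)(1+ψ(K₂−1)) + z₂(K₂−1)(1+ψ(K₁−1)) = 0
⇒ ψ = [z₁(K₁−1)+z₂(K₂−1)] / [−(K₁−1)(K₂−1)] = 0.04838/0.14760 = 0.3278
Compositions from xᵢ = zᵢ/(1+ψ(Kᵢ−1)), yᵢ = Kᵢxᵢ:
  acetone: x = 0.5325, y = 0.7242
  benzene: x = 0.4675, y = 0.2758

y_benzene = 0.2758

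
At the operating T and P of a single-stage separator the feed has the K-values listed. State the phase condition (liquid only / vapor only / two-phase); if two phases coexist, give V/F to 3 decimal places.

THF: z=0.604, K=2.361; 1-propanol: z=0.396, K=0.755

vapor only

ΣzᵢKᵢ = 1.725; Σzᵢ/Kᵢ = 0.780.
Since Σzᵢ/Kᵢ < 1 the mixture is above its dew point — single vapor phase.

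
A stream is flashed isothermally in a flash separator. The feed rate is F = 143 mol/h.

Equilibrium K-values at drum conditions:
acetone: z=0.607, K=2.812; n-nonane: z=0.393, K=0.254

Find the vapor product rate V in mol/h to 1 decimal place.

Binary case is linear: z₁(K₁−1)(1+β(K₂−1)) + z₂(K₂−1)(1+β(K₁−1)) = 0
⇒ β = [z₁(K₁−1)+z₂(K₂−1)] / [−(K₁−1)(K₂−1)] = 0.8067/1.3518 = 0.597
Then V = β·F = 0.5968·143 = 85.3 mol/h and L = F − V = 57.7 mol/h.

V = 85.3 mol/h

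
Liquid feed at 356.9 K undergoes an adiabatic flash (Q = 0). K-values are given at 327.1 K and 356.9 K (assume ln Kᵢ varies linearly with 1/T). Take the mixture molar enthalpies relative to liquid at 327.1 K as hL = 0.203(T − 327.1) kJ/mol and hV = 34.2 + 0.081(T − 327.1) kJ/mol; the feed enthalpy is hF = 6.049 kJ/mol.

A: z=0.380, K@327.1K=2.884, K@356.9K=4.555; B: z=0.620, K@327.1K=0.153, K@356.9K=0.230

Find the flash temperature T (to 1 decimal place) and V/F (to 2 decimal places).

Adiabatic flash: solve Rachford–Rice at each trial T, then check hF = ψ·hV(T) + (1−ψ)·hL(T).
  T = 327.1 K: K = (2.884, 0.153), RR gives ψ = 0.120, H_out = 4.089 kJ/mol
  T = 356.9 K: K = (4.555, 0.230), RR gives ψ = 0.319, H_out = 15.803 kJ/mol
  T = 342.0 K: K = (3.661, 0.189), RR gives ψ = 0.236, H_out = 10.657 kJ/mol
  T = 334.6 K: K = (3.260, 0.171), RR gives ψ = 0.184, H_out = 7.645 kJ/mol
  T = 330.9 K: K = (3.071, 0.162), RR gives ψ = 0.154, H_out = 5.967 kJ/mol
  T = 332.8 K: K = (3.167, 0.166), RR gives ψ = 0.170, H_out = 6.845 kJ/mol
Linear interpolation between T = 330.9 (H_out = 5.967) and T = 332.8 (H_out = 6.845) on hF = 6.049 gives T ≈ 331.1 K, at which ψ = 0.16.

T = 331.1 K, V/F = 0.16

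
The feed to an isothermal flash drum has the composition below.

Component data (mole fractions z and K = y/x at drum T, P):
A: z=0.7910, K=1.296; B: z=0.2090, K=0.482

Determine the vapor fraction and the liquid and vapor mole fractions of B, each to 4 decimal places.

ψ = 0.8209, x_B = 0.3636, y_B = 0.1753

Material balance + equilibrium reduce to Σ zᵢ(Kᵢ−1)/(1+ψ(Kᵢ−1)) = 0.
Check two-phase: ΣzᵢKᵢ = 1.1259 > 1 and Σzᵢ/Kᵢ = 1.0439 > 1, so g(0) = 0.1259 > 0 and g(1) = -0.0439 < 0.
Newton iteration, ψ⁰ = 0.41:
  ψ = 0.4100: g = 0.07134, g' = -0.1455 → ψ = 0.9003
  ψ = 0.9003: g = -0.01800, g' = -0.2401 → ψ = 0.8253
  ψ = 0.8253: g = -0.00094, g' = -0.2159 → ψ = 0.8210
  ψ = 0.8210: g = -0.00000, g' = -0.2146 → ψ = 0.8209
Converged at ψ = 0.8209.
Compositions from xᵢ = zᵢ/(1+ψ(Kᵢ−1)), yᵢ = Kᵢxᵢ:
  A: x = 0.6364, y = 0.8247
  B: x = 0.3636, y = 0.1753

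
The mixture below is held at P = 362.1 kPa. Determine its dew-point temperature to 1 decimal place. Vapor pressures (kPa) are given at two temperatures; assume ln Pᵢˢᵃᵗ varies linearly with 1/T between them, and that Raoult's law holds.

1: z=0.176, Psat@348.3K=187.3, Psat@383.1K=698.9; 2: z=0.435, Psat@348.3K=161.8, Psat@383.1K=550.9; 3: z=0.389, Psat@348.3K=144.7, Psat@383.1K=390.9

Dew-point temperature: Σzᵢ·P/Pᵢˢᵃᵗ(T) = 1. Interpolate ln Pᵢˢᵃᵗ = aᵢ + bᵢ/T.
  T = 348.3 K: ΣzᵢP/Pᵢˢᵃᵗ = 2.2872
  T = 383.1 K: ΣzᵢP/Pᵢˢᵃᵗ = 0.7374
  T = 365.7 K: ΣzᵢP/Pᵢˢᵃᵗ = 1.2616
  T = 374.4 K: ΣzᵢP/Pᵢˢᵃᵗ = 0.9581
  T = 370.0 K: ΣzᵢP/Pᵢˢᵃᵗ = 1.0992
  T = 372.2 K: ΣzᵢP/Pᵢˢᵃᵗ = 1.0258
Interpolating between 372.2 K and 374.4 K gives T ≈ 373.0 K.

T = 373.0 K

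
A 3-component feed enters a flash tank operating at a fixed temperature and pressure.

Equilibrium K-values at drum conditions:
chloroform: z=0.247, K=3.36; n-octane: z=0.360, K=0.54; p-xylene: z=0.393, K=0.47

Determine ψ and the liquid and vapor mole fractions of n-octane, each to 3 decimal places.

Newton iteration, ψ⁰ = 0.65:
  ψ = 0.650: g = -0.3240, g' = -0.626 → ψ = 0.133
  ψ = 0.133: g = 0.0435, g' = -1.012 → ψ = 0.176
  ψ = 0.176: g = 0.0022, g' = -0.912 → ψ = 0.178
Converged at ψ = 0.178.
Compositions from xᵢ = zᵢ/(1+ψ(Kᵢ−1)), yᵢ = Kᵢxᵢ:
  chloroform: x = 0.174, y = 0.584
  n-octane: x = 0.392, y = 0.212
  p-xylene: x = 0.434, y = 0.204

ψ = 0.178, x_n-octane = 0.392, y_n-octane = 0.212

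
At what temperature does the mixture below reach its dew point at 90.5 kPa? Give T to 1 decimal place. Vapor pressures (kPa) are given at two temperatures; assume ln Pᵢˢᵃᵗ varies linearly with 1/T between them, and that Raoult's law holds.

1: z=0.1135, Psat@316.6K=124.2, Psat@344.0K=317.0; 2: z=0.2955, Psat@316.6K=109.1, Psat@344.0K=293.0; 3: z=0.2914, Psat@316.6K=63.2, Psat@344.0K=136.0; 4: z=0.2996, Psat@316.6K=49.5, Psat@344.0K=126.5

Dew-point temperature: Σzᵢ·P/Pᵢˢᵃᵗ(T) = 1. Interpolate ln Pᵢˢᵃᵗ = aᵢ + bᵢ/T.
  T = 316.6 K: ΣzᵢP/Pᵢˢᵃᵗ = 1.2929
  T = 344.0 K: ΣzᵢP/Pᵢˢᵃᵗ = 0.5319
  T = 330.3 K: ΣzᵢP/Pᵢˢᵃᵗ = 0.8133
  T = 323.5 K: ΣzᵢP/Pᵢˢᵃᵗ = 1.0184
  T = 326.9 K: ΣzᵢP/Pᵢˢᵃᵗ = 0.9090
  T = 325.2 K: ΣzᵢP/Pᵢˢᵃᵗ = 0.9618
  T = 324.4 K: ΣzᵢP/Pᵢˢᵃᵗ = 0.9880
Interpolating between 323.5 K and 324.4 K gives T ≈ 324.0 K.

T = 324.0 K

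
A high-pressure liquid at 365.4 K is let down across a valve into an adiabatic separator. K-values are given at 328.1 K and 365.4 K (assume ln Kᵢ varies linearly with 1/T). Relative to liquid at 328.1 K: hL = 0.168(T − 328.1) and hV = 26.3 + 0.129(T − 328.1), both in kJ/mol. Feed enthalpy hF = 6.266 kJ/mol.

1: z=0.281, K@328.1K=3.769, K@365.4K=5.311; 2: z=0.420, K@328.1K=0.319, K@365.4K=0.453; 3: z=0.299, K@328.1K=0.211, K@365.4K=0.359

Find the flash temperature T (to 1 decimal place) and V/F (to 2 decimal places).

Adiabatic flash: solve Rachford–Rice at each trial T, then check hF = ψ·hV(T) + (1−ψ)·hL(T).
  T = 328.1 K: K = (3.769, 0.319, 0.211), RR gives ψ = 0.127, H_out = 3.346 kJ/mol
  T = 365.4 K: K = (5.311, 0.453, 0.359), RR gives ψ = 0.312, H_out = 14.018 kJ/mol
  T = 346.8 K: K = (4.518, 0.384, 0.279), RR gives ψ = 0.221, H_out = 8.798 kJ/mol
  T = 337.5 K: K = (4.139, 0.351, 0.244), RR gives ψ = 0.176, H_out = 6.138 kJ/mol
  T = 342.1 K: K = (4.325, 0.367, 0.261), RR gives ψ = 0.198, H_out = 7.463 kJ/mol
  T = 339.8 K: K = (4.231, 0.359, 0.252), RR gives ψ = 0.187, H_out = 6.803 kJ/mol
Linear interpolation between T = 337.5 (H_out = 6.138) and T = 339.8 (H_out = 6.803) on hF = 6.266 gives T ≈ 337.9 K, at which ψ = 0.18.

T = 337.9 K, V/F = 0.18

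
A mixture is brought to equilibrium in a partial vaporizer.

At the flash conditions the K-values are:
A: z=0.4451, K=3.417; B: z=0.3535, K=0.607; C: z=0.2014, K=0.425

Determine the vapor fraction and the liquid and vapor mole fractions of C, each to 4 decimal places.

ψ = 0.7219, x_C = 0.3443, y_C = 0.1463

Rachford–Rice: g(ψ) = Σ zᵢ(Kᵢ−1)/(1+ψ(Kᵢ−1)) = 0.
Check two-phase: ΣzᵢKᵢ = 1.8211 > 1 and Σzᵢ/Kᵢ = 1.1865 > 1, so g(0) = 0.8211 > 0 and g(1) = -0.1865 < 0.
Iterate (Newton) starting at ψ = 0.54:
  ψ = 0.5400: g = 0.12239, g' = -0.7174 → ψ = 0.7106
  ψ = 0.7106: g = 0.00731, g' = -0.6476 → ψ = 0.7219
Converged at ψ = 0.7219.
Compositions from xᵢ = zᵢ/(1+ψ(Kᵢ−1)), yᵢ = Kᵢxᵢ:
  A: x = 0.1622, y = 0.5541
  B: x = 0.4935, y = 0.2996
  C: x = 0.3443, y = 0.1463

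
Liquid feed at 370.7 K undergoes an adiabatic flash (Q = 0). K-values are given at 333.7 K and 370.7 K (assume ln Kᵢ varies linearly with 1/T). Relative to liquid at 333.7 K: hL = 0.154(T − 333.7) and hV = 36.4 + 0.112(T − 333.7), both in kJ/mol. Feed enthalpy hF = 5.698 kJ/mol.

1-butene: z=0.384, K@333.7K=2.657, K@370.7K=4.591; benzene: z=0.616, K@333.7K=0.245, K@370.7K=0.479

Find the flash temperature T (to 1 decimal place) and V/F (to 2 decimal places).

Adiabatic flash: solve Rachford–Rice at each trial T, then check hF = ψ·hV(T) + (1−ψ)·hL(T).
  T = 333.7 K: K = (2.657, 0.245), RR gives ψ = 0.137, H_out = 4.981 kJ/mol
  T = 370.7 K: K = (4.591, 0.479), RR gives ψ = 0.566, H_out = 25.404 kJ/mol
  T = 352.2 K: K = (3.543, 0.349), RR gives ψ = 0.347, H_out = 15.222 kJ/mol
  T = 342.9 K: K = (3.078, 0.293), RR gives ψ = 0.247, H_out = 10.311 kJ/mol
  T = 338.3 K: K = (2.863, 0.268), RR gives ψ = 0.194, H_out = 7.738 kJ/mol
  T = 336.0 K: K = (2.759, 0.257), RR gives ψ = 0.166, H_out = 6.388 kJ/mol
Linear interpolation between T = 333.7 (H_out = 4.981) and T = 336.0 (H_out = 6.388) on hF = 5.698 gives T ≈ 334.9 K, at which ψ = 0.15.

T = 334.9 K, V/F = 0.15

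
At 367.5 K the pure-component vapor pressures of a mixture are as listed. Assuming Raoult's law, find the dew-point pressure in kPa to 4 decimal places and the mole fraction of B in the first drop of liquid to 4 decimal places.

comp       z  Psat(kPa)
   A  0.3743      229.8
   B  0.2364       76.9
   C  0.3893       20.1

Pdew = 41.5436 kPa, x_B = 0.1277

At the dew point ψ → 1, so Σzᵢ/Kᵢ = 1 with Kᵢ = Pᵢˢᵃᵗ/P ⇒ 1/P = Σzᵢ/Pᵢˢᵃᵗ.
1/P = 0.3743/229.8 + 0.2364/76.9 + 0.3893/20.1 = 0.0240711 ⇒ P = 41.5436 kPa
xᵢ = zᵢP/Pᵢˢᵃᵗ ⇒ x_B = 0.2364·41.5436/76.9 = 0.1277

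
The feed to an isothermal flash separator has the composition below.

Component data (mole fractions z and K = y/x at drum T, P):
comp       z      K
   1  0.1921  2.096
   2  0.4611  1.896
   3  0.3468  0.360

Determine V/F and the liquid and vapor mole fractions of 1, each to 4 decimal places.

Material balance + equilibrium reduce to Σ zᵢ(Kᵢ−1)/(1+V/F(Kᵢ−1)) = 0.
Feasibility: ΣzᵢKᵢ = 1.4017, Σzᵢ/Kᵢ = 1.2982 — both > 1, two phases present.
Newton–Raphson from V/F = 0.51:
  V/F = 0.5100: g = 0.08912, g' = -0.5824 → V/F = 0.6630
  V/F = 0.6630: g = -0.00444, g' = -0.6517 → V/F = 0.6562
Converged at V/F = 0.6562.
Compositions from xᵢ = zᵢ/(1+V/F(Kᵢ−1)), yᵢ = Kᵢxᵢ:
  1: x = 0.1117, y = 0.2342
  2: x = 0.2904, y = 0.5506
  3: x = 0.5979, y = 0.2152

V/F = 0.6562, x_1 = 0.1117, y_1 = 0.2342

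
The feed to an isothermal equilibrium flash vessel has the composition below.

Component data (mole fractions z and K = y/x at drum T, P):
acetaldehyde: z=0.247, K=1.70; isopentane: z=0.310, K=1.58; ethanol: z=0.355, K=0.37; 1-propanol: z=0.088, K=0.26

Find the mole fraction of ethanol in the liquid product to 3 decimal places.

x_ethanol = 0.393

Material balance + equilibrium reduce to Σ zᵢ(Kᵢ−1)/(1+ψ(Kᵢ−1)) = 0.
Feasibility: ΣzᵢKᵢ = 1.064, Σzᵢ/Kᵢ = 1.639 — both > 1, two phases present.
Newton–Raphson from ψ = 0.5:
  ψ = 0.500: g = -0.1624, g' = -0.551 → ψ = 0.205
  ψ = 0.205: g = -0.0217, g' = -0.429 → ψ = 0.154
Converged at ψ = 0.154.
Compositions from xᵢ = zᵢ/(1+ψ(Kᵢ−1)), yᵢ = Kᵢxᵢ:
  acetaldehyde: x = 0.223, y = 0.379
  isopentane: x = 0.285, y = 0.450
  ethanol: x = 0.393, y = 0.145
  1-propanol: x = 0.099, y = 0.026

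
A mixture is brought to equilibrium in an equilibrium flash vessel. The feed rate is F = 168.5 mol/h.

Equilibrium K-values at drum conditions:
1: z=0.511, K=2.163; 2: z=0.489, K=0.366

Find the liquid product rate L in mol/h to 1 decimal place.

L = 103.5 mol/h

Rachford–Rice: g(V/F) = Σ zᵢ(Kᵢ−1)/(1+V/F(Kᵢ−1)) = 0.
Check two-phase: ΣzᵢKᵢ = 1.284 > 1 and Σzᵢ/Kᵢ = 1.572 > 1, so g(0) = 0.284 > 0 and g(1) = -0.572 < 0.
Iterate (Newton) starting at V/F = 0.5:
  V/F = 0.500: g = -0.0781, g' = -0.698 → V/F = 0.388
  V/F = 0.388: g = -0.0017, g' = -0.674 → V/F = 0.386
Converged at V/F = 0.386.
Then V = V/F·F = 0.3855·168.5 = 65.0 mol/h and L = F − V = 103.5 mol/h.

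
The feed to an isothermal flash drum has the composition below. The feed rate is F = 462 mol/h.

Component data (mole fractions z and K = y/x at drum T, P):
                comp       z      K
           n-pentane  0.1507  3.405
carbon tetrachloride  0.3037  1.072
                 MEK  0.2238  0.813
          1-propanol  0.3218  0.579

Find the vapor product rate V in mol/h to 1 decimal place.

V = 181.7 mol/h

Rachford–Rice: g(V/F) = Σ zᵢ(Kᵢ−1)/(1+V/F(Kᵢ−1)) = 0.
g(0) = ΣzᵢKᵢ − 1 = 0.2070 and g(1) = 1 − Σzᵢ/Kᵢ = -0.1586, so a root lies in (0, 1).
Newton iteration, V/F⁰ = 0.61:
  V/F = 0.6100: g = -0.06168, g' = -0.2579 → V/F = 0.3709
  V/F = 0.3709: g = 0.00736, g' = -0.3342 → V/F = 0.3929
  V/F = 0.3929: g = 0.00013, g' = -0.3229 → V/F = 0.3933
Converged at V/F = 0.3933.
Then V = V/F·F = 0.3933·462 = 181.7 mol/h and L = F − V = 280.3 mol/h.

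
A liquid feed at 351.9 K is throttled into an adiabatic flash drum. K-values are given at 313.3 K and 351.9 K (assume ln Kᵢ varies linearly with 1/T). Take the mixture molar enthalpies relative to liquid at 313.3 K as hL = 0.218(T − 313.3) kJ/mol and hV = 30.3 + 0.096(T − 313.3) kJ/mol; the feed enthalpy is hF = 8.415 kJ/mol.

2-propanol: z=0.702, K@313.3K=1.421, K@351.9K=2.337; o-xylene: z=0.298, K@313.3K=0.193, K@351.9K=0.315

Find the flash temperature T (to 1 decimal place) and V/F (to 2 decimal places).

Adiabatic flash: solve Rachford–Rice at each trial T, then check hF = ψ·hV(T) + (1−ψ)·hL(T).
  T = 313.3 K: K = (1.421, 0.193), RR gives ψ = 0.162, H_out = 4.910 kJ/mol
  T = 351.9 K: K = (2.337, 0.315), RR gives ψ = 0.802, H_out = 28.937 kJ/mol
  T = 332.6 K: K = (1.849, 0.250), RR gives ψ = 0.585, H_out = 20.557 kJ/mol
  T = 323.0 K: K = (1.628, 0.221), RR gives ψ = 0.427, H_out = 14.534 kJ/mol
  T = 318.1 K: K = (1.522, 0.206), RR gives ψ = 0.313, H_out = 10.358 kJ/mol
  T = 315.7 K: K = (1.471, 0.200), RR gives ψ = 0.244, H_out = 7.852 kJ/mol
Linear interpolation between T = 315.7 (H_out = 7.852) and T = 318.1 (H_out = 10.358) on hF = 8.415 gives T ≈ 316.2 K, at which ψ = 0.26.

T = 316.2 K, V/F = 0.26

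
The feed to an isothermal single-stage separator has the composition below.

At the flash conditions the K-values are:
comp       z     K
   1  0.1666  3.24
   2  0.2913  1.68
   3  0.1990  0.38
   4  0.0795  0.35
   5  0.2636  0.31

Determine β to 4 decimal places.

Newton–Raphson from β = 0.63:
  β = 0.6300: g = -0.31827, g' = -0.9048 → β = 0.2783
  β = 0.2783: g = -0.04083, g' = -0.7665 → β = 0.2250
  β = 0.2250: g = 0.00072, g' = -0.7961 → β = 0.2259
Converged at β = 0.2259.

β = 0.2259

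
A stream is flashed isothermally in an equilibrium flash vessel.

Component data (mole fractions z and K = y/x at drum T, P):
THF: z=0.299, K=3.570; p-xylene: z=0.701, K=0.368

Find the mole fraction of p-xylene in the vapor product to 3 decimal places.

y_p-xylene = 0.295

Let ψ = V/F and solve Σ zᵢ(Kᵢ−1)/(1+ψ(Kᵢ−1)) = 0.
g(0) = ΣzᵢKᵢ − 1 = 0.325 and g(1) = 1 − Σzᵢ/Kᵢ = -0.989, so a root lies in (0, 1).
Newton–Raphson from ψ = 0.5:
  ψ = 0.500: g = -0.3114, g' = -0.977 → ψ = 0.181
  ψ = 0.181: g = 0.0240, g' = -1.277 → ψ = 0.200
Converged at ψ = 0.200.
Compositions from xᵢ = zᵢ/(1+ψ(Kᵢ−1)), yᵢ = Kᵢxᵢ:
  THF: x = 0.197, y = 0.705
  p-xylene: x = 0.803, y = 0.295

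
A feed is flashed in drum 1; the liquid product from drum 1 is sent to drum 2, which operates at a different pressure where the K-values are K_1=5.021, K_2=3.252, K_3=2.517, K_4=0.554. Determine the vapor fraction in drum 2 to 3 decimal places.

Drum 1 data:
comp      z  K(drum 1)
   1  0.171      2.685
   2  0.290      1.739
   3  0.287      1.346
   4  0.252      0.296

V/F (drum 2) = 0.872

Drum 1:
Material balance + equilibrium reduce to Σ zᵢ(Kᵢ−1)/(1+ψ₁(Kᵢ−1)) = 0.
Feasibility: ΣzᵢKᵢ = 1.424, Σzᵢ/Kᵢ = 1.295 — both > 1, two phases present.
Iterate (Newton) starting at ψ₁ = 0.35:
  ψ₁ = 0.350: g = 0.2047, g' = -0.539 → ψ₁ = 0.729
  ψ₁ = 0.729: g = -0.0169, g' = -0.714 → ψ₁ = 0.706
  ψ₁ = 0.706: g = -0.0004, g' = -0.685 → ψ₁ = 0.705
Converged at ψ₁ = 0.705.
Drum-1 compositions:
  1: x = 0.078, y = 0.210
  2: x = 0.191, y = 0.332
  3: x = 0.231, y = 0.311
  4: x = 0.501, y = 0.148
Drum-2 feed = drum-1 liquid: z₂ = (0.0781, 0.1906, 0.2307, 0.5005).
Drum 2:
Rachford–Rice: g(ψ₂) = Σ zᵢ(Kᵢ−1)/(1+ψ₂(Kᵢ−1)) = 0.
Check two-phase: ΣzᵢKᵢ = 1.870 > 1 and Σzᵢ/Kᵢ = 1.069 > 1, so g(0) = 0.870 > 0 and g(1) = -0.069 < 0.
Newton–Raphson from ψ₂ = 0.42:
  ψ₂ = 0.420: g = 0.2766, g' = -0.779 → ψ₂ = 0.775
  ψ₂ = 0.775: g = 0.0524, g' = -0.548 → ψ₂ = 0.871
  ψ₂ = 0.871: g = 0.0006, g' = -0.537 → ψ₂ = 0.872
Converged at ψ₂ = 0.872.
  1: x = 0.017, y = 0.087
  2: x = 0.064, y = 0.209
  3: x = 0.099, y = 0.250
  4: x = 0.819, y = 0.454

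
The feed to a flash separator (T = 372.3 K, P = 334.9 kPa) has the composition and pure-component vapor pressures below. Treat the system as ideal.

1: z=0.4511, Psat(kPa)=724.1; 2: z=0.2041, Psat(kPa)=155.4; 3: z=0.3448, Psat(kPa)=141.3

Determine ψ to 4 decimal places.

Raoult's law: Kᵢ = Pᵢˢᵃᵗ/P = Pᵢˢᵃᵗ/334.9.
  K_1 = 724.1/334.9 = 2.162138, K_2 = 155.4/334.9 = 0.464019, K_3 = 141.3/334.9 = 0.421917
Material balance + equilibrium reduce to Σ zᵢ(Kᵢ−1)/(1+ψ(Kᵢ−1)) = 0.
Feasibility: ΣzᵢKᵢ = 1.2155, Σzᵢ/Kᵢ = 1.4657 — both > 1, two phases present.
Iterate (Newton) starting at ψ = 0.5:
  ψ = 0.5000: g = -0.09823, g' = -0.5811 → ψ = 0.3310
  ψ = 0.3310: g = -0.00085, g' = -0.5806 → ψ = 0.3295
Converged at ψ = 0.3295.

ψ = 0.3295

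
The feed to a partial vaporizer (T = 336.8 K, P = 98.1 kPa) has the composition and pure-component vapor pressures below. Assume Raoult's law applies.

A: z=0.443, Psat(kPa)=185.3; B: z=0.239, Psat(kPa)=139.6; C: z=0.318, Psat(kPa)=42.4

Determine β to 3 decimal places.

β = 0.747

Raoult's law: Kᵢ = Pᵢˢᵃᵗ/P = Pᵢˢᵃᵗ/98.1.
  K_A = 185.3/98.1 = 1.88889, K_B = 139.6/98.1 = 1.42304, K_C = 42.4/98.1 = 0.43221
Rachford–Rice: g(β) = Σ zᵢ(Kᵢ−1)/(1+β(Kᵢ−1)) = 0.
g(0) = ΣzᵢKᵢ − 1 = 0.314 and g(1) = 1 − Σzᵢ/Kᵢ = -0.138, so a root lies in (0, 1).
Newton iteration, β⁰ = 0.59:
  β = 0.590: g = 0.0677, g' = -0.410 → β = 0.755
  β = 0.755: g = -0.0039, g' = -0.464 → β = 0.747
Converged at β = 0.747.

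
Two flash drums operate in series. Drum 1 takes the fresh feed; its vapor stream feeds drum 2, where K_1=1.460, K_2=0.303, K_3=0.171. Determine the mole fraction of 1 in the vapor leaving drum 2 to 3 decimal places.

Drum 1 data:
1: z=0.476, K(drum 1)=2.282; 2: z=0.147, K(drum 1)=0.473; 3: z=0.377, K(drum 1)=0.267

Drum 1:
Let ψ₁ = V/F and solve Σ zᵢ(Kᵢ−1)/(1+ψ₁(Kᵢ−1)) = 0.
g(0) = ΣzᵢKᵢ − 1 = 0.256 and g(1) = 1 − Σzᵢ/Kᵢ = -0.931, so a root lies in (0, 1).
Iterate (Newton) starting at ψ₁ = 0.36:
  ψ₁ = 0.360: g = -0.0535, g' = -0.802 → ψ₁ = 0.293
Converged at ψ₁ = 0.293.
Drum-1 compositions:
  1: x = 0.346, y = 0.790
  2: x = 0.174, y = 0.082
  3: x = 0.480, y = 0.128
Drum-2 feed = drum-1 vapor: z₂ = (0.7896, 0.0822, 0.1282).
Drum 2:
Material balance + equilibrium reduce to Σ zᵢ(Kᵢ−1)/(1+ψ₂(Kᵢ−1)) = 0.
g(0) = ΣzᵢKᵢ − 1 = 0.200 and g(1) = 1 − Σzᵢ/Kᵢ = -0.562, so a root lies in (0, 1).
Newton–Raphson from ψ₂ = 0.52:
  ψ₂ = 0.520: g = 0.0164, g' = -0.479 → ψ₂ = 0.554
  ψ₂ = 0.554: g = -0.0006, g' = -0.514 → ψ₂ = 0.553
Converged at ψ₂ = 0.553.
  1: x = 0.629, y = 0.919
  2: x = 0.134, y = 0.041
  3: x = 0.237, y = 0.040

y_1 (drum 2) = 0.919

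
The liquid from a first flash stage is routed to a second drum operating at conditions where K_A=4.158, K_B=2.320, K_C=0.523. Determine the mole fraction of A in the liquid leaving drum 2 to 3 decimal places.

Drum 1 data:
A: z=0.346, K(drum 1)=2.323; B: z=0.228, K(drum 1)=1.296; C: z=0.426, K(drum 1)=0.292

Drum 1:
Material balance + equilibrium reduce to Σ zᵢ(Kᵢ−1)/(1+ψ₁(Kᵢ−1)) = 0.
Feasibility: ΣzᵢKᵢ = 1.224, Σzᵢ/Kᵢ = 1.784 — both > 1, two phases present.
Newton iteration, ψ₁⁰ = 0.64:
  ψ₁ = 0.640: g = -0.2469, g' = -0.906 → ψ₁ = 0.367
  ψ₁ = 0.367: g = -0.0387, g' = -0.681 → ψ₁ = 0.310
Converged at ψ₁ = 0.310.
Drum-1 compositions:
  A: x = 0.245, y = 0.570
  B: x = 0.209, y = 0.271
  C: x = 0.546, y = 0.159
Drum-2 feed = drum-1 liquid: z₂ = (0.2454, 0.2088, 0.5458).
Drum 2:
Let ψ₂ = V/F and solve Σ zᵢ(Kᵢ−1)/(1+ψ₂(Kᵢ−1)) = 0.
Feasibility: ΣzᵢKᵢ = 1.790, Σzᵢ/Kᵢ = 1.193 — both > 1, two phases present.
Iterate (Newton) starting at ψ₂ = 0.5:
  ψ₂ = 0.500: g = 0.1246, g' = -0.714 → ψ₂ = 0.675
  ψ₂ = 0.675: g = 0.0095, g' = -0.622 → ψ₂ = 0.690
Converged at ψ₂ = 0.690.
  A: x = 0.077, y = 0.321
  B: x = 0.109, y = 0.254
  C: x = 0.814, y = 0.425

x_A (drum 2) = 0.077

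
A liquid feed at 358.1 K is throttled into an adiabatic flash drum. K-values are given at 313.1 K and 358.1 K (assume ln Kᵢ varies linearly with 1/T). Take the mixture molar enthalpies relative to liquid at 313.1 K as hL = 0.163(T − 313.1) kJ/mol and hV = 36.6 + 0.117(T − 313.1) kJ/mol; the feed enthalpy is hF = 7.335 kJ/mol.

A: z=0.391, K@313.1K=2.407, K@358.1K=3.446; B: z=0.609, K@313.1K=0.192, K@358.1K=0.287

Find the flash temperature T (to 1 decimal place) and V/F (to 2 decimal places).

Adiabatic flash: solve Rachford–Rice at each trial T, then check hF = ψ·hV(T) + (1−ψ)·hL(T).
  T = 313.1 K: K = (2.407, 0.192), RR gives ψ = 0.051, H_out = 1.869 kJ/mol
  T = 358.1 K: K = (3.446, 0.287), RR gives ψ = 0.299, H_out = 17.674 kJ/mol
  T = 335.6 K: K = (2.915, 0.238), RR gives ψ = 0.195, H_out = 10.604 kJ/mol
  T = 324.4 K: K = (2.659, 0.215), RR gives ψ = 0.131, H_out = 6.558 kJ/mol
  T = 330.0 K: K = (2.786, 0.226), RR gives ψ = 0.164, H_out = 8.641 kJ/mol
  T = 327.2 K: K = (2.722, 0.220), RR gives ψ = 0.148, H_out = 7.616 kJ/mol
  T = 325.8 K: K = (2.690, 0.217), RR gives ψ = 0.139, H_out = 7.091 kJ/mol
  T = 326.5 K: K = (2.706, 0.219), RR gives ψ = 0.144, H_out = 7.354 kJ/mol
Linear interpolation between T = 325.8 (H_out = 7.091) and T = 326.5 (H_out = 7.354) on hF = 7.335 gives T ≈ 326.4 K, at which ψ = 0.14.

T = 326.4 K, V/F = 0.14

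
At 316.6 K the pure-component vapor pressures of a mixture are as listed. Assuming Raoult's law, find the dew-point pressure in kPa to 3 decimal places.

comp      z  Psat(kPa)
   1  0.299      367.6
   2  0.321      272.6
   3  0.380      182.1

At the dew point ψ → 1, so Σzᵢ/Kᵢ = 1 with Kᵢ = Pᵢˢᵃᵗ/P ⇒ 1/P = Σzᵢ/Pᵢˢᵃᵗ.
1/P = 0.299/367.6 + 0.321/272.6 + 0.380/182.1 = 0.004078 ⇒ P = 245.236 kPa

Pdew = 245.236 kPa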